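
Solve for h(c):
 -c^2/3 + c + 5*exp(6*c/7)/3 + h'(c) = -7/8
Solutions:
 h(c) = C1 + c^3/9 - c^2/2 - 7*c/8 - 35*exp(6*c/7)/18


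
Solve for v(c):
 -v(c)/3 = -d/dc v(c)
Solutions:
 v(c) = C1*exp(c/3)


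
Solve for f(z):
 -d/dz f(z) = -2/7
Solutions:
 f(z) = C1 + 2*z/7


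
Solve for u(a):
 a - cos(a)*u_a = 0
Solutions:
 u(a) = C1 + Integral(a/cos(a), a)


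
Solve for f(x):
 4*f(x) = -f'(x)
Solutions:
 f(x) = C1*exp(-4*x)


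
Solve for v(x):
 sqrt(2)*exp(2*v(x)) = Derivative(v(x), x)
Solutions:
 v(x) = log(-sqrt(-1/(C1 + sqrt(2)*x))) - log(2)/2
 v(x) = log(-1/(C1 + sqrt(2)*x))/2 - log(2)/2


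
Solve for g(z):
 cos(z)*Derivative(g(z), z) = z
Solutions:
 g(z) = C1 + Integral(z/cos(z), z)


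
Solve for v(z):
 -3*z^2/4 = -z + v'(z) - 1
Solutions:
 v(z) = C1 - z^3/4 + z^2/2 + z


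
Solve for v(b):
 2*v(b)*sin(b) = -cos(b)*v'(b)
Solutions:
 v(b) = C1*cos(b)^2


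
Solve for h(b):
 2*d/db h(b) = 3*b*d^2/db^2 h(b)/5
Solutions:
 h(b) = C1 + C2*b^(13/3)


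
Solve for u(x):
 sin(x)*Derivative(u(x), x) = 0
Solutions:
 u(x) = C1


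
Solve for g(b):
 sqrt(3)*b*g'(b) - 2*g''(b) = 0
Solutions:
 g(b) = C1 + C2*erfi(3^(1/4)*b/2)


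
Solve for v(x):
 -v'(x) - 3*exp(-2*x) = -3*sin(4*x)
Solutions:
 v(x) = C1 - 3*cos(4*x)/4 + 3*exp(-2*x)/2


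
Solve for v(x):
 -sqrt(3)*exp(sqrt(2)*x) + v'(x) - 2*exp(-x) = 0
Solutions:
 v(x) = C1 + sqrt(6)*exp(sqrt(2)*x)/2 - 2*exp(-x)


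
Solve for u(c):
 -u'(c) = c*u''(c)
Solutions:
 u(c) = C1 + C2*log(c)


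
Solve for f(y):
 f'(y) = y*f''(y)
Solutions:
 f(y) = C1 + C2*y^2


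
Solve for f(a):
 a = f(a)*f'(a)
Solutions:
 f(a) = -sqrt(C1 + a^2)
 f(a) = sqrt(C1 + a^2)


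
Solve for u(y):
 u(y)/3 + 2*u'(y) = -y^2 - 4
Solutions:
 u(y) = C1*exp(-y/6) - 3*y^2 + 36*y - 228


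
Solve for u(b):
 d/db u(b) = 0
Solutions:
 u(b) = C1


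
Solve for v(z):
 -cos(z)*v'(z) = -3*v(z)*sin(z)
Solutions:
 v(z) = C1/cos(z)^3


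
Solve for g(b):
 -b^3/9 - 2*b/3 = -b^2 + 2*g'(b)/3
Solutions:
 g(b) = C1 - b^4/24 + b^3/2 - b^2/2


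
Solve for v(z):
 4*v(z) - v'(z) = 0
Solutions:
 v(z) = C1*exp(4*z)


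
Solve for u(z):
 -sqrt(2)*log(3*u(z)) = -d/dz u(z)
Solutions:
 -sqrt(2)*Integral(1/(log(_y) + log(3)), (_y, u(z)))/2 = C1 - z


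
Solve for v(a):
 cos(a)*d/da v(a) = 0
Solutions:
 v(a) = C1


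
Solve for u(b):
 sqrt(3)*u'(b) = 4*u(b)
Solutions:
 u(b) = C1*exp(4*sqrt(3)*b/3)


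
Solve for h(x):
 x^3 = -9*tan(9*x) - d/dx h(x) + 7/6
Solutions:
 h(x) = C1 - x^4/4 + 7*x/6 + log(cos(9*x))


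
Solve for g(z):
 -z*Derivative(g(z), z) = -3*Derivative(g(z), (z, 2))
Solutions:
 g(z) = C1 + C2*erfi(sqrt(6)*z/6)


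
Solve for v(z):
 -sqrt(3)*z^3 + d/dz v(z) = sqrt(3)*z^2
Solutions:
 v(z) = C1 + sqrt(3)*z^4/4 + sqrt(3)*z^3/3


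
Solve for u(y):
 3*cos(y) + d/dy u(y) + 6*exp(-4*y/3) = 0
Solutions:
 u(y) = C1 - 3*sin(y) + 9*exp(-4*y/3)/2


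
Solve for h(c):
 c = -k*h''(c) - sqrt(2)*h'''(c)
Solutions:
 h(c) = C1 + C2*c + C3*exp(-sqrt(2)*c*k/2) - c^3/(6*k) + sqrt(2)*c^2/(2*k^2)


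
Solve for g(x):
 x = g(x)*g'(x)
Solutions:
 g(x) = -sqrt(C1 + x^2)
 g(x) = sqrt(C1 + x^2)


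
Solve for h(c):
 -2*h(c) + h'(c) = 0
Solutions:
 h(c) = C1*exp(2*c)


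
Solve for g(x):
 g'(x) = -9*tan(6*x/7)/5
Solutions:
 g(x) = C1 + 21*log(cos(6*x/7))/10


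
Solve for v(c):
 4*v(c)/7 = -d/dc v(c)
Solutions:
 v(c) = C1*exp(-4*c/7)


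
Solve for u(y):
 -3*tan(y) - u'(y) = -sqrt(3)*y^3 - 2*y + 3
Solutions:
 u(y) = C1 + sqrt(3)*y^4/4 + y^2 - 3*y + 3*log(cos(y))


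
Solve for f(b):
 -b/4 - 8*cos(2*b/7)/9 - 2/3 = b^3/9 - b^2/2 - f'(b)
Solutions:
 f(b) = C1 + b^4/36 - b^3/6 + b^2/8 + 2*b/3 + 28*sin(2*b/7)/9


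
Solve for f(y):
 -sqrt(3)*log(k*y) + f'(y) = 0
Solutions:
 f(y) = C1 + sqrt(3)*y*log(k*y) - sqrt(3)*y


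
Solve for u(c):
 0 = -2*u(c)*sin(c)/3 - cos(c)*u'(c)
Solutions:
 u(c) = C1*cos(c)^(2/3)


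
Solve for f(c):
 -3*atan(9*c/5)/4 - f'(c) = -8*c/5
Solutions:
 f(c) = C1 + 4*c^2/5 - 3*c*atan(9*c/5)/4 + 5*log(81*c^2 + 25)/24


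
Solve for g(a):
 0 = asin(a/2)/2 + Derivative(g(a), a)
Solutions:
 g(a) = C1 - a*asin(a/2)/2 - sqrt(4 - a^2)/2


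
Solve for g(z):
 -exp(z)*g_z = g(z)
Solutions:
 g(z) = C1*exp(exp(-z))


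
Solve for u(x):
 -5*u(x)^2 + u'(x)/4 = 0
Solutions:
 u(x) = -1/(C1 + 20*x)


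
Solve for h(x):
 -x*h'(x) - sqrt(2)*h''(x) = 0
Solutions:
 h(x) = C1 + C2*erf(2^(1/4)*x/2)


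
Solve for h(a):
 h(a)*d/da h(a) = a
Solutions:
 h(a) = -sqrt(C1 + a^2)
 h(a) = sqrt(C1 + a^2)


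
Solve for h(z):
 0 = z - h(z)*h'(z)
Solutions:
 h(z) = -sqrt(C1 + z^2)
 h(z) = sqrt(C1 + z^2)


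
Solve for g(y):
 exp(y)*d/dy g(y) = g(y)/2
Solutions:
 g(y) = C1*exp(-exp(-y)/2)


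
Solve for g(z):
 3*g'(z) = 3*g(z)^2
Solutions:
 g(z) = -1/(C1 + z)


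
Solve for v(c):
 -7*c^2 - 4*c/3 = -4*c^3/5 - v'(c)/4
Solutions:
 v(c) = C1 - 4*c^4/5 + 28*c^3/3 + 8*c^2/3


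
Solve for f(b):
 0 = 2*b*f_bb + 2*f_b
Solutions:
 f(b) = C1 + C2*log(b)


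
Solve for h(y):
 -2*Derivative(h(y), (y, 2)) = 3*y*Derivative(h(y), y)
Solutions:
 h(y) = C1 + C2*erf(sqrt(3)*y/2)


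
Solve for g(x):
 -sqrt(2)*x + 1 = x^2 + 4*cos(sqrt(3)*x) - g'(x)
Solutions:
 g(x) = C1 + x^3/3 + sqrt(2)*x^2/2 - x + 4*sqrt(3)*sin(sqrt(3)*x)/3


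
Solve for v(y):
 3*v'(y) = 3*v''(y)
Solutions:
 v(y) = C1 + C2*exp(y)


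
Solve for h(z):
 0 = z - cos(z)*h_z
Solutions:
 h(z) = C1 + Integral(z/cos(z), z)


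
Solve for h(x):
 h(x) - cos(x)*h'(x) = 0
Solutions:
 h(x) = C1*sqrt(sin(x) + 1)/sqrt(sin(x) - 1)


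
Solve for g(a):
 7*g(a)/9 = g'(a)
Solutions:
 g(a) = C1*exp(7*a/9)


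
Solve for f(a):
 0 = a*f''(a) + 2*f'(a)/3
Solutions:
 f(a) = C1 + C2*a^(1/3)


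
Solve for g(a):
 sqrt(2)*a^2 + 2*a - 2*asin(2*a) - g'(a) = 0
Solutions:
 g(a) = C1 + sqrt(2)*a^3/3 + a^2 - 2*a*asin(2*a) - sqrt(1 - 4*a^2)


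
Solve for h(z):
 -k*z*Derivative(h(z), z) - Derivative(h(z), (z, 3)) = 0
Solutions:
 h(z) = C1 + Integral(C2*airyai(z*(-k)^(1/3)) + C3*airybi(z*(-k)^(1/3)), z)


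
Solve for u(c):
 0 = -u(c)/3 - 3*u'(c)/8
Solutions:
 u(c) = C1*exp(-8*c/9)


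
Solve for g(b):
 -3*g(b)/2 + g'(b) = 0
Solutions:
 g(b) = C1*exp(3*b/2)


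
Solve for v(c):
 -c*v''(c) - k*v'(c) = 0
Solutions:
 v(c) = C1 + c^(1 - re(k))*(C2*sin(log(c)*Abs(im(k))) + C3*cos(log(c)*im(k)))


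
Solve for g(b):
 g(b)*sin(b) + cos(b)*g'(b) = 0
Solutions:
 g(b) = C1*cos(b)


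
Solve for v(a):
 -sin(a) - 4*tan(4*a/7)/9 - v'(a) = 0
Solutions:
 v(a) = C1 + 7*log(cos(4*a/7))/9 + cos(a)


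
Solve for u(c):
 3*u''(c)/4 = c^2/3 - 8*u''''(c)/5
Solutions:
 u(c) = C1 + C2*c + C3*sin(sqrt(30)*c/8) + C4*cos(sqrt(30)*c/8) + c^4/27 - 128*c^2/135


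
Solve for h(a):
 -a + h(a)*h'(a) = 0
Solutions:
 h(a) = -sqrt(C1 + a^2)
 h(a) = sqrt(C1 + a^2)


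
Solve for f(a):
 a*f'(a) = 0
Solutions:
 f(a) = C1


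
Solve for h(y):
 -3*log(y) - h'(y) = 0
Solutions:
 h(y) = C1 - 3*y*log(y) + 3*y


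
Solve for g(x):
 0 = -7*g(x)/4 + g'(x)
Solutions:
 g(x) = C1*exp(7*x/4)


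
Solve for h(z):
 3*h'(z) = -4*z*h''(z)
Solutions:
 h(z) = C1 + C2*z^(1/4)


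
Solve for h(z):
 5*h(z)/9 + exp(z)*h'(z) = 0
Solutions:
 h(z) = C1*exp(5*exp(-z)/9)


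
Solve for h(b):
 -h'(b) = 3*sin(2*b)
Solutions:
 h(b) = C1 + 3*cos(2*b)/2


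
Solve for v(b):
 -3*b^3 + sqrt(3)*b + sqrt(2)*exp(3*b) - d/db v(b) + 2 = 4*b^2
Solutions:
 v(b) = C1 - 3*b^4/4 - 4*b^3/3 + sqrt(3)*b^2/2 + 2*b + sqrt(2)*exp(3*b)/3


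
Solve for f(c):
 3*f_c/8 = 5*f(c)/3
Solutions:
 f(c) = C1*exp(40*c/9)


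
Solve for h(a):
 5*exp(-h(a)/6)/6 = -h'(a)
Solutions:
 h(a) = 6*log(C1 - 5*a/36)


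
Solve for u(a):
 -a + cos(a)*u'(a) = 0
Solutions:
 u(a) = C1 + Integral(a/cos(a), a)


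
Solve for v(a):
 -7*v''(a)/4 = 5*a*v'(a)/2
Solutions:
 v(a) = C1 + C2*erf(sqrt(35)*a/7)


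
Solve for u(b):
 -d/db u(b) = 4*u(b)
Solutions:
 u(b) = C1*exp(-4*b)


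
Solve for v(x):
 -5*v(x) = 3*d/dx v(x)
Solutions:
 v(x) = C1*exp(-5*x/3)


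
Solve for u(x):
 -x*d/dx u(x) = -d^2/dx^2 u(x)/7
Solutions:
 u(x) = C1 + C2*erfi(sqrt(14)*x/2)


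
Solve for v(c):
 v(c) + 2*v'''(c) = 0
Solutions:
 v(c) = C3*exp(-2^(2/3)*c/2) + (C1*sin(2^(2/3)*sqrt(3)*c/4) + C2*cos(2^(2/3)*sqrt(3)*c/4))*exp(2^(2/3)*c/4)


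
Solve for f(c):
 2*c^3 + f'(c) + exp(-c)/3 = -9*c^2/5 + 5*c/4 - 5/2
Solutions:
 f(c) = C1 - c^4/2 - 3*c^3/5 + 5*c^2/8 - 5*c/2 + exp(-c)/3


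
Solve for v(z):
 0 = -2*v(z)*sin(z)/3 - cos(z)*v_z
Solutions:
 v(z) = C1*cos(z)^(2/3)


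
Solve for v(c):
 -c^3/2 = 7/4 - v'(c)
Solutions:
 v(c) = C1 + c^4/8 + 7*c/4


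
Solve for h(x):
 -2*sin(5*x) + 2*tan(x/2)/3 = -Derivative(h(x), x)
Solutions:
 h(x) = C1 + 4*log(cos(x/2))/3 - 2*cos(5*x)/5


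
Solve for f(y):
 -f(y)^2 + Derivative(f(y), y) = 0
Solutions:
 f(y) = -1/(C1 + y)


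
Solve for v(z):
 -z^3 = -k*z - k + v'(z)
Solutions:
 v(z) = C1 + k*z^2/2 + k*z - z^4/4


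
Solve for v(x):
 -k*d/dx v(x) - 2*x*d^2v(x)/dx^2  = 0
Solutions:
 v(x) = C1 + x^(1 - re(k)/2)*(C2*sin(log(x)*Abs(im(k))/2) + C3*cos(log(x)*im(k)/2))


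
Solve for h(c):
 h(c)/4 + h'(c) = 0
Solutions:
 h(c) = C1*exp(-c/4)


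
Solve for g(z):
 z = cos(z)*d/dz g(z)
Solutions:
 g(z) = C1 + Integral(z/cos(z), z)


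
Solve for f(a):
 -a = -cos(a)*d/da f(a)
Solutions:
 f(a) = C1 + Integral(a/cos(a), a)


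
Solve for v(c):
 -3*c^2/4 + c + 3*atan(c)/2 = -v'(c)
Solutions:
 v(c) = C1 + c^3/4 - c^2/2 - 3*c*atan(c)/2 + 3*log(c^2 + 1)/4


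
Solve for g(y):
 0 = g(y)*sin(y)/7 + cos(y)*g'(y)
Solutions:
 g(y) = C1*cos(y)^(1/7)


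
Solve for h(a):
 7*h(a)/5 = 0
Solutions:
 h(a) = 0


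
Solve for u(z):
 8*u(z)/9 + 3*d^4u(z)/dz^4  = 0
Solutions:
 u(z) = (C1*sin(6^(1/4)*z/3) + C2*cos(6^(1/4)*z/3))*exp(-6^(1/4)*z/3) + (C3*sin(6^(1/4)*z/3) + C4*cos(6^(1/4)*z/3))*exp(6^(1/4)*z/3)


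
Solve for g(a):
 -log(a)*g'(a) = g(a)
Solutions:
 g(a) = C1*exp(-li(a))


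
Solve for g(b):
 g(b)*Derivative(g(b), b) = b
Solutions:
 g(b) = -sqrt(C1 + b^2)
 g(b) = sqrt(C1 + b^2)


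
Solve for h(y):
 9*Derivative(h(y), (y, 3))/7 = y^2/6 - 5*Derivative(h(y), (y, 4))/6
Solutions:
 h(y) = C1 + C2*y + C3*y^2 + C4*exp(-54*y/35) + 7*y^5/3240 - 245*y^4/34992 + 8575*y^3/472392


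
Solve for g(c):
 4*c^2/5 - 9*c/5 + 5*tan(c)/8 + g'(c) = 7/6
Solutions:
 g(c) = C1 - 4*c^3/15 + 9*c^2/10 + 7*c/6 + 5*log(cos(c))/8


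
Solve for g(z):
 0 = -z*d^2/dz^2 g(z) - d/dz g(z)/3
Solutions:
 g(z) = C1 + C2*z^(2/3)


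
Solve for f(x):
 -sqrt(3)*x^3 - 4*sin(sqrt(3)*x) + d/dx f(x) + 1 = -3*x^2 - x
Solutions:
 f(x) = C1 + sqrt(3)*x^4/4 - x^3 - x^2/2 - x - 4*sqrt(3)*cos(sqrt(3)*x)/3


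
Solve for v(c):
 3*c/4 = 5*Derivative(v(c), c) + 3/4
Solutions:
 v(c) = C1 + 3*c^2/40 - 3*c/20


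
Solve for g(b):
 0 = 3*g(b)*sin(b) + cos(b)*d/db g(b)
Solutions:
 g(b) = C1*cos(b)^3


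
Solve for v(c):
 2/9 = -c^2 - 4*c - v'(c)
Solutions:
 v(c) = C1 - c^3/3 - 2*c^2 - 2*c/9


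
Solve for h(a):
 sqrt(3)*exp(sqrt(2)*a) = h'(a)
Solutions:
 h(a) = C1 + sqrt(6)*exp(sqrt(2)*a)/2


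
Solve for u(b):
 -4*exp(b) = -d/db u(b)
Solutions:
 u(b) = C1 + 4*exp(b)


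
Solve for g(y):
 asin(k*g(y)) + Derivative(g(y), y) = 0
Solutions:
 Integral(1/asin(_y*k), (_y, g(y))) = C1 - y


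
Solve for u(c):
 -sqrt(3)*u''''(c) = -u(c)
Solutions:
 u(c) = C1*exp(-3^(7/8)*c/3) + C2*exp(3^(7/8)*c/3) + C3*sin(3^(7/8)*c/3) + C4*cos(3^(7/8)*c/3)


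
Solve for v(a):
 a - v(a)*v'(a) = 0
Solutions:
 v(a) = -sqrt(C1 + a^2)
 v(a) = sqrt(C1 + a^2)


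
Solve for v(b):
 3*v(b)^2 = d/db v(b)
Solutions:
 v(b) = -1/(C1 + 3*b)


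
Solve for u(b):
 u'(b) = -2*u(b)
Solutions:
 u(b) = C1*exp(-2*b)


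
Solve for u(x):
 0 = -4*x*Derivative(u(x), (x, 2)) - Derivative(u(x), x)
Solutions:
 u(x) = C1 + C2*x^(3/4)


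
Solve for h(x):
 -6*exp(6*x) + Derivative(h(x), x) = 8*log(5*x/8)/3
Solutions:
 h(x) = C1 + 8*x*log(x)/3 + x*(-8*log(2) - 8/3 + 8*log(5)/3) + exp(6*x)


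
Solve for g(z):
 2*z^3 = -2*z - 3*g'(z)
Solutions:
 g(z) = C1 - z^4/6 - z^2/3


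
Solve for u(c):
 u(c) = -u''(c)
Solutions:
 u(c) = C1*sin(c) + C2*cos(c)


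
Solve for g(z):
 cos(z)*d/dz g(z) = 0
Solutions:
 g(z) = C1


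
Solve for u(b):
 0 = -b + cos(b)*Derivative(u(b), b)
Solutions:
 u(b) = C1 + Integral(b/cos(b), b)


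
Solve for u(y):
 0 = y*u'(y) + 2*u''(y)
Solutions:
 u(y) = C1 + C2*erf(y/2)


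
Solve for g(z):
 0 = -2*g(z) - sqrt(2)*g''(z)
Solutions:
 g(z) = C1*sin(2^(1/4)*z) + C2*cos(2^(1/4)*z)


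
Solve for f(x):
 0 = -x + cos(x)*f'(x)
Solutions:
 f(x) = C1 + Integral(x/cos(x), x)


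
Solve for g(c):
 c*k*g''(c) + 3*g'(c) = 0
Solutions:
 g(c) = C1 + c^(((re(k) - 3)*re(k) + im(k)^2)/(re(k)^2 + im(k)^2))*(C2*sin(3*log(c)*Abs(im(k))/(re(k)^2 + im(k)^2)) + C3*cos(3*log(c)*im(k)/(re(k)^2 + im(k)^2)))


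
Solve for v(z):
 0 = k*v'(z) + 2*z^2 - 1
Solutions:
 v(z) = C1 - 2*z^3/(3*k) + z/k


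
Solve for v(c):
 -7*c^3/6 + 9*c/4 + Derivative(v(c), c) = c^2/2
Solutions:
 v(c) = C1 + 7*c^4/24 + c^3/6 - 9*c^2/8


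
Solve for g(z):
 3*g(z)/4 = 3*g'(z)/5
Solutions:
 g(z) = C1*exp(5*z/4)


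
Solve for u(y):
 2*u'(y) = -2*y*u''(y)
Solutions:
 u(y) = C1 + C2*log(y)


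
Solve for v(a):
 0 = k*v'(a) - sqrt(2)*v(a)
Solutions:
 v(a) = C1*exp(sqrt(2)*a/k)


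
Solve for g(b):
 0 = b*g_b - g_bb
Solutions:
 g(b) = C1 + C2*erfi(sqrt(2)*b/2)


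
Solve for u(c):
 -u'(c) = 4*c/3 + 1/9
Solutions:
 u(c) = C1 - 2*c^2/3 - c/9


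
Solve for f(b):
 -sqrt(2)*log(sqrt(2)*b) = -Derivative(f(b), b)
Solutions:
 f(b) = C1 + sqrt(2)*b*log(b) - sqrt(2)*b + sqrt(2)*b*log(2)/2


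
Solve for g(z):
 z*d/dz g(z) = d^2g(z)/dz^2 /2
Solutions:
 g(z) = C1 + C2*erfi(z)


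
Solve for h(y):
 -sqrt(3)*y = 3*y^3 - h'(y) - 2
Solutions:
 h(y) = C1 + 3*y^4/4 + sqrt(3)*y^2/2 - 2*y


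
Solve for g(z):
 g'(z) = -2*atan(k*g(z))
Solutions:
 Integral(1/atan(_y*k), (_y, g(z))) = C1 - 2*z


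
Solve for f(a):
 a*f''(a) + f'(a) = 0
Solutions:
 f(a) = C1 + C2*log(a)


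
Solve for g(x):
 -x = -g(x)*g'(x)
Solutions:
 g(x) = -sqrt(C1 + x^2)
 g(x) = sqrt(C1 + x^2)


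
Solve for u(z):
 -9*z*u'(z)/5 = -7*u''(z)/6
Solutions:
 u(z) = C1 + C2*erfi(3*sqrt(105)*z/35)


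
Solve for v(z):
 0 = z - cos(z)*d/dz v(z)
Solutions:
 v(z) = C1 + Integral(z/cos(z), z)


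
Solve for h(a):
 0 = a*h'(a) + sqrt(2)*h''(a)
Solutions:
 h(a) = C1 + C2*erf(2^(1/4)*a/2)


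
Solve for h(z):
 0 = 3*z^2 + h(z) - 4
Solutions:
 h(z) = 4 - 3*z^2


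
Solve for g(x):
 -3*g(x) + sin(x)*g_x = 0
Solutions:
 g(x) = C1*(cos(x) - 1)^(3/2)/(cos(x) + 1)^(3/2)


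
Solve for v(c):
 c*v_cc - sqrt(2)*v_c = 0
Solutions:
 v(c) = C1 + C2*c^(1 + sqrt(2))


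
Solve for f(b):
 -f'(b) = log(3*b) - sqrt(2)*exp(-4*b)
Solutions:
 f(b) = C1 - b*log(b) + b*(1 - log(3)) - sqrt(2)*exp(-4*b)/4


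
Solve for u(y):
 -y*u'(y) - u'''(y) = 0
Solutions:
 u(y) = C1 + Integral(C2*airyai(-y) + C3*airybi(-y), y)


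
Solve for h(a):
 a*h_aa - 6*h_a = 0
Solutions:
 h(a) = C1 + C2*a^7


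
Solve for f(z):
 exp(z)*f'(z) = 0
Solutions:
 f(z) = C1


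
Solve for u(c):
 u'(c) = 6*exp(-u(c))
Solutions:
 u(c) = log(C1 + 6*c)


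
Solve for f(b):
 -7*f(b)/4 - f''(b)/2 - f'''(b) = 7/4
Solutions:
 f(b) = C1*exp(b*(-2 + (3*sqrt(4011) + 190)^(-1/3) + (3*sqrt(4011) + 190)^(1/3))/12)*sin(sqrt(3)*b*(-(3*sqrt(4011) + 190)^(1/3) + (3*sqrt(4011) + 190)^(-1/3))/12) + C2*exp(b*(-2 + (3*sqrt(4011) + 190)^(-1/3) + (3*sqrt(4011) + 190)^(1/3))/12)*cos(sqrt(3)*b*(-(3*sqrt(4011) + 190)^(1/3) + (3*sqrt(4011) + 190)^(-1/3))/12) + C3*exp(-b*((3*sqrt(4011) + 190)^(-1/3) + 1 + (3*sqrt(4011) + 190)^(1/3))/6) - 1


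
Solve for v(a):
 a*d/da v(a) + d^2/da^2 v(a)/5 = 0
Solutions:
 v(a) = C1 + C2*erf(sqrt(10)*a/2)


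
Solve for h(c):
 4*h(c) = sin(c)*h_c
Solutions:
 h(c) = C1*(cos(c)^2 - 2*cos(c) + 1)/(cos(c)^2 + 2*cos(c) + 1)


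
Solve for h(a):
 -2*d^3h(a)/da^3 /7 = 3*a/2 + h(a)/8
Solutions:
 h(a) = C3*exp(-2^(2/3)*7^(1/3)*a/4) - 12*a + (C1*sin(2^(2/3)*sqrt(3)*7^(1/3)*a/8) + C2*cos(2^(2/3)*sqrt(3)*7^(1/3)*a/8))*exp(2^(2/3)*7^(1/3)*a/8)


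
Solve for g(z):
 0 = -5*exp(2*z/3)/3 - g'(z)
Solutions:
 g(z) = C1 - 5*exp(2*z/3)/2


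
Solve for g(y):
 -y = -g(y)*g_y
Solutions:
 g(y) = -sqrt(C1 + y^2)
 g(y) = sqrt(C1 + y^2)


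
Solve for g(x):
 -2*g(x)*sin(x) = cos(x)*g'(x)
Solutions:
 g(x) = C1*cos(x)^2


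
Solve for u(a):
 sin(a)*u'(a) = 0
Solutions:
 u(a) = C1


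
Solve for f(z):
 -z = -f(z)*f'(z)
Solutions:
 f(z) = -sqrt(C1 + z^2)
 f(z) = sqrt(C1 + z^2)


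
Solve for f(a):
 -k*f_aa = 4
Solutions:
 f(a) = C1 + C2*a - 2*a^2/k


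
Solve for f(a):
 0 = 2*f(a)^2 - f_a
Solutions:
 f(a) = -1/(C1 + 2*a)


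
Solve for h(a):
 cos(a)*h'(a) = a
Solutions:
 h(a) = C1 + Integral(a/cos(a), a)


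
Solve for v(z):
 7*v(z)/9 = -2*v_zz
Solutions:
 v(z) = C1*sin(sqrt(14)*z/6) + C2*cos(sqrt(14)*z/6)


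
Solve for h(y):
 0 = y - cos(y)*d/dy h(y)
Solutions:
 h(y) = C1 + Integral(y/cos(y), y)


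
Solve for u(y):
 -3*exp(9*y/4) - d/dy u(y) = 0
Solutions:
 u(y) = C1 - 4*exp(9*y/4)/3


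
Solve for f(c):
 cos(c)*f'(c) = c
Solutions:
 f(c) = C1 + Integral(c/cos(c), c)


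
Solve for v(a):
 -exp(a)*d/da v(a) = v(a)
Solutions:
 v(a) = C1*exp(exp(-a))


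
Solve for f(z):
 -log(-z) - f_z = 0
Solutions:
 f(z) = C1 - z*log(-z) + z


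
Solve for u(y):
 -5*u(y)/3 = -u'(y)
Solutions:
 u(y) = C1*exp(5*y/3)


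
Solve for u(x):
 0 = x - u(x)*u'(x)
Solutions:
 u(x) = -sqrt(C1 + x^2)
 u(x) = sqrt(C1 + x^2)


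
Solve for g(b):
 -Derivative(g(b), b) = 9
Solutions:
 g(b) = C1 - 9*b


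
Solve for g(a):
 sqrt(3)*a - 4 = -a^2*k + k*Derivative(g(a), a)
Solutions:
 g(a) = C1 + a^3/3 + sqrt(3)*a^2/(2*k) - 4*a/k


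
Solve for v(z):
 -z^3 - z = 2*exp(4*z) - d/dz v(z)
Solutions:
 v(z) = C1 + z^4/4 + z^2/2 + exp(4*z)/2


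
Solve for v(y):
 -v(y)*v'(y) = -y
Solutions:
 v(y) = -sqrt(C1 + y^2)
 v(y) = sqrt(C1 + y^2)


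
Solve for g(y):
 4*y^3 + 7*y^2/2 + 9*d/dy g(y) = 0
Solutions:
 g(y) = C1 - y^4/9 - 7*y^3/54


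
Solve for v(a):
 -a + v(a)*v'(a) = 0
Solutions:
 v(a) = -sqrt(C1 + a^2)
 v(a) = sqrt(C1 + a^2)


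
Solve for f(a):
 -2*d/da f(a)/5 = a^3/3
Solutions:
 f(a) = C1 - 5*a^4/24


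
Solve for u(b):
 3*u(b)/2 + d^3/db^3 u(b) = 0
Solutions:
 u(b) = C3*exp(-2^(2/3)*3^(1/3)*b/2) + (C1*sin(2^(2/3)*3^(5/6)*b/4) + C2*cos(2^(2/3)*3^(5/6)*b/4))*exp(2^(2/3)*3^(1/3)*b/4)


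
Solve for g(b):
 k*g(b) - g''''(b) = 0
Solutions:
 g(b) = C1*exp(-b*k^(1/4)) + C2*exp(b*k^(1/4)) + C3*exp(-I*b*k^(1/4)) + C4*exp(I*b*k^(1/4))


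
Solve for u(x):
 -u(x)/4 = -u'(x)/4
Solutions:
 u(x) = C1*exp(x)


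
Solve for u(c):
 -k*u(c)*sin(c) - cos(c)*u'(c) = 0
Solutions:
 u(c) = C1*exp(k*log(cos(c)))


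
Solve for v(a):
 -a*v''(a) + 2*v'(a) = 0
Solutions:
 v(a) = C1 + C2*a^3


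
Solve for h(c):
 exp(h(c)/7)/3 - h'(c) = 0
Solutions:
 h(c) = 7*log(-1/(C1 + c)) + 7*log(21)


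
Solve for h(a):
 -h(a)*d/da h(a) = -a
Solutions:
 h(a) = -sqrt(C1 + a^2)
 h(a) = sqrt(C1 + a^2)


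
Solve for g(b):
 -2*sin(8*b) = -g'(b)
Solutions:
 g(b) = C1 - cos(8*b)/4


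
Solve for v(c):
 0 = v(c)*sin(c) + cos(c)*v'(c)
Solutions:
 v(c) = C1*cos(c)


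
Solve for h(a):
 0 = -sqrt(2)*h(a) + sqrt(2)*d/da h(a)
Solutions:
 h(a) = C1*exp(a)


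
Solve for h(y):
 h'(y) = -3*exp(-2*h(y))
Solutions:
 h(y) = log(-sqrt(C1 - 6*y))
 h(y) = log(C1 - 6*y)/2


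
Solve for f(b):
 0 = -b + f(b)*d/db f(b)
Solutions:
 f(b) = -sqrt(C1 + b^2)
 f(b) = sqrt(C1 + b^2)


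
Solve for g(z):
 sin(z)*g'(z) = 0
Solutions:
 g(z) = C1


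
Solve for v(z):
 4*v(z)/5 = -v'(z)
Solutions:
 v(z) = C1*exp(-4*z/5)


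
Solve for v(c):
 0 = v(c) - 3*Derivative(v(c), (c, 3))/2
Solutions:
 v(c) = C3*exp(2^(1/3)*3^(2/3)*c/3) + (C1*sin(2^(1/3)*3^(1/6)*c/2) + C2*cos(2^(1/3)*3^(1/6)*c/2))*exp(-2^(1/3)*3^(2/3)*c/6)


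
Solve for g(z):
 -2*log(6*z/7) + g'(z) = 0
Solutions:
 g(z) = C1 + 2*z*log(z) - 2*z + z*log(36/49)


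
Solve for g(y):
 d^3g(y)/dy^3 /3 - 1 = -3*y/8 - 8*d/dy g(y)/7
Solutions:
 g(y) = C1 + C2*sin(2*sqrt(42)*y/7) + C3*cos(2*sqrt(42)*y/7) - 21*y^2/128 + 7*y/8


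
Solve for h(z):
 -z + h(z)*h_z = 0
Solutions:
 h(z) = -sqrt(C1 + z^2)
 h(z) = sqrt(C1 + z^2)


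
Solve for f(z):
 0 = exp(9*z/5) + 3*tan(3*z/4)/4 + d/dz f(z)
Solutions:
 f(z) = C1 - 5*exp(9*z/5)/9 + log(cos(3*z/4))


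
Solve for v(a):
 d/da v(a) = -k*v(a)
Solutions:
 v(a) = C1*exp(-a*k)


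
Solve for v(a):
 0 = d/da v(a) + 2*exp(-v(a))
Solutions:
 v(a) = log(C1 - 2*a)


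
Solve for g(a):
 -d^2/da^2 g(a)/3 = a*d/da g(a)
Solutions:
 g(a) = C1 + C2*erf(sqrt(6)*a/2)


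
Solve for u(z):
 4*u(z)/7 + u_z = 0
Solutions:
 u(z) = C1*exp(-4*z/7)


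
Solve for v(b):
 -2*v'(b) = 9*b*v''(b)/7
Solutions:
 v(b) = C1 + C2/b^(5/9)


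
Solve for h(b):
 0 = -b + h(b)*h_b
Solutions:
 h(b) = -sqrt(C1 + b^2)
 h(b) = sqrt(C1 + b^2)


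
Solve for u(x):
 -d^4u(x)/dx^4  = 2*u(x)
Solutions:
 u(x) = (C1*sin(2^(3/4)*x/2) + C2*cos(2^(3/4)*x/2))*exp(-2^(3/4)*x/2) + (C3*sin(2^(3/4)*x/2) + C4*cos(2^(3/4)*x/2))*exp(2^(3/4)*x/2)


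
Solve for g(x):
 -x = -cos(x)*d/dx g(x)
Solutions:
 g(x) = C1 + Integral(x/cos(x), x)


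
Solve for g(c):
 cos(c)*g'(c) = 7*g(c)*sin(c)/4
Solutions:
 g(c) = C1/cos(c)^(7/4)


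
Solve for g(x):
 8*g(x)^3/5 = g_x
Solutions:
 g(x) = -sqrt(10)*sqrt(-1/(C1 + 8*x))/2
 g(x) = sqrt(10)*sqrt(-1/(C1 + 8*x))/2


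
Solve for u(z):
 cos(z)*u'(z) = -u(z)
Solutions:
 u(z) = C1*sqrt(sin(z) - 1)/sqrt(sin(z) + 1)


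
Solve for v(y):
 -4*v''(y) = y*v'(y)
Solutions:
 v(y) = C1 + C2*erf(sqrt(2)*y/4)


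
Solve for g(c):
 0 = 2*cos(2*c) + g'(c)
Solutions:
 g(c) = C1 - sin(2*c)


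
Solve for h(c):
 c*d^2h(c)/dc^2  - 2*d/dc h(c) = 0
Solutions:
 h(c) = C1 + C2*c^3


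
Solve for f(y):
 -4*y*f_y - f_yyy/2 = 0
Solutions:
 f(y) = C1 + Integral(C2*airyai(-2*y) + C3*airybi(-2*y), y)


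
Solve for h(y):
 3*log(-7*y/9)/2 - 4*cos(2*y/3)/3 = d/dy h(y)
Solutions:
 h(y) = C1 + 3*y*log(-y)/2 - 3*y*log(3) - 3*y/2 + 3*y*log(7)/2 - 2*sin(2*y/3)


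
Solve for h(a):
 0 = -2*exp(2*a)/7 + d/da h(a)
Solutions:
 h(a) = C1 + exp(2*a)/7


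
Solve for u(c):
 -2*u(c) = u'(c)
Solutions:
 u(c) = C1*exp(-2*c)


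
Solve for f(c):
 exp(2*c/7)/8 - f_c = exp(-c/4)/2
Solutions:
 f(c) = C1 + 7*exp(2*c/7)/16 + 2*exp(-c/4)


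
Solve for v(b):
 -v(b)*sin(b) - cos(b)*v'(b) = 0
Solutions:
 v(b) = C1*cos(b)


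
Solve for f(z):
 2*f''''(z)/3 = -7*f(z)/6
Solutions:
 f(z) = (C1*sin(7^(1/4)*z/2) + C2*cos(7^(1/4)*z/2))*exp(-7^(1/4)*z/2) + (C3*sin(7^(1/4)*z/2) + C4*cos(7^(1/4)*z/2))*exp(7^(1/4)*z/2)


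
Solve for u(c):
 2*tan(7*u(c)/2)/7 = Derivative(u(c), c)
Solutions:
 u(c) = -2*asin(C1*exp(c))/7 + 2*pi/7
 u(c) = 2*asin(C1*exp(c))/7


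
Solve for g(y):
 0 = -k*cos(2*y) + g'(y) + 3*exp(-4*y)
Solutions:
 g(y) = C1 + k*sin(2*y)/2 + 3*exp(-4*y)/4


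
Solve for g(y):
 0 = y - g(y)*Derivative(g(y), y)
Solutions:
 g(y) = -sqrt(C1 + y^2)
 g(y) = sqrt(C1 + y^2)


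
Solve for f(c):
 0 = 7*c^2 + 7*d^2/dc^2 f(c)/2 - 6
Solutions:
 f(c) = C1 + C2*c - c^4/6 + 6*c^2/7


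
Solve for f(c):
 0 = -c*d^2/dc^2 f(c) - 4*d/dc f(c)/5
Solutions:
 f(c) = C1 + C2*c^(1/5)


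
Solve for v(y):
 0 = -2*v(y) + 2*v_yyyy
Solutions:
 v(y) = C1*exp(-y) + C2*exp(y) + C3*sin(y) + C4*cos(y)


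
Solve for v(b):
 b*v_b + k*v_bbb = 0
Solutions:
 v(b) = C1 + Integral(C2*airyai(b*(-1/k)^(1/3)) + C3*airybi(b*(-1/k)^(1/3)), b)


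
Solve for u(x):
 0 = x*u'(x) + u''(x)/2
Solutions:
 u(x) = C1 + C2*erf(x)


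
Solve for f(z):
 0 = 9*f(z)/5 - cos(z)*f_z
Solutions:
 f(z) = C1*(sin(z) + 1)^(9/10)/(sin(z) - 1)^(9/10)


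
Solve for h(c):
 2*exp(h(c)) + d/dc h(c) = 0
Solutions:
 h(c) = log(1/(C1 + 2*c))


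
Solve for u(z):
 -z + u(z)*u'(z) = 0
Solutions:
 u(z) = -sqrt(C1 + z^2)
 u(z) = sqrt(C1 + z^2)


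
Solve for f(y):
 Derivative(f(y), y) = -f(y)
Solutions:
 f(y) = C1*exp(-y)


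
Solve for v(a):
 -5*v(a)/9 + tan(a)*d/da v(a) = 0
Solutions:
 v(a) = C1*sin(a)^(5/9)


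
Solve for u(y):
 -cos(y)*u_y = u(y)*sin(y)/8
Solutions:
 u(y) = C1*cos(y)^(1/8)


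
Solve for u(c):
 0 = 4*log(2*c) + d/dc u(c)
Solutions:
 u(c) = C1 - 4*c*log(c) - c*log(16) + 4*c


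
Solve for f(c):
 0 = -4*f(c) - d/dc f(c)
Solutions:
 f(c) = C1*exp(-4*c)


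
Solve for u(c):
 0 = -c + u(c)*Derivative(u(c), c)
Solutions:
 u(c) = -sqrt(C1 + c^2)
 u(c) = sqrt(C1 + c^2)


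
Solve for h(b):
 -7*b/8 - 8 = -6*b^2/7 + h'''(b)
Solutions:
 h(b) = C1 + C2*b + C3*b^2 + b^5/70 - 7*b^4/192 - 4*b^3/3


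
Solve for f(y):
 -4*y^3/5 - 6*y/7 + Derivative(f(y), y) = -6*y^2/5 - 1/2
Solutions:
 f(y) = C1 + y^4/5 - 2*y^3/5 + 3*y^2/7 - y/2


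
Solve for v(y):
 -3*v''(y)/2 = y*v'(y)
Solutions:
 v(y) = C1 + C2*erf(sqrt(3)*y/3)


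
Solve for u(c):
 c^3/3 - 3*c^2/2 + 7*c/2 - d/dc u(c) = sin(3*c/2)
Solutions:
 u(c) = C1 + c^4/12 - c^3/2 + 7*c^2/4 + 2*cos(3*c/2)/3


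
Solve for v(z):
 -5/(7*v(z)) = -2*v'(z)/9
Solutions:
 v(z) = -sqrt(C1 + 315*z)/7
 v(z) = sqrt(C1 + 315*z)/7


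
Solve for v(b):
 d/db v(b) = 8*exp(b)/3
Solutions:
 v(b) = C1 + 8*exp(b)/3


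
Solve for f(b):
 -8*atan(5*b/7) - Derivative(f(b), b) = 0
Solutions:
 f(b) = C1 - 8*b*atan(5*b/7) + 28*log(25*b^2 + 49)/5


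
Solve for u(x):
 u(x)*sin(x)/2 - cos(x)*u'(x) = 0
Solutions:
 u(x) = C1/sqrt(cos(x))


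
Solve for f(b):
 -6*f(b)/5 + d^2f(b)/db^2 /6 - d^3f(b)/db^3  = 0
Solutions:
 f(b) = C1*exp(b*(5*5^(1/3)/(108*sqrt(26229) + 17491)^(1/3) + 10 + 5^(2/3)*(108*sqrt(26229) + 17491)^(1/3))/180)*sin(sqrt(3)*5^(1/3)*b*(-5^(1/3)*(108*sqrt(26229) + 17491)^(1/3) + 5/(108*sqrt(26229) + 17491)^(1/3))/180) + C2*exp(b*(5*5^(1/3)/(108*sqrt(26229) + 17491)^(1/3) + 10 + 5^(2/3)*(108*sqrt(26229) + 17491)^(1/3))/180)*cos(sqrt(3)*5^(1/3)*b*(-5^(1/3)*(108*sqrt(26229) + 17491)^(1/3) + 5/(108*sqrt(26229) + 17491)^(1/3))/180) + C3*exp(b*(-5^(2/3)*(108*sqrt(26229) + 17491)^(1/3) - 5*5^(1/3)/(108*sqrt(26229) + 17491)^(1/3) + 5)/90)


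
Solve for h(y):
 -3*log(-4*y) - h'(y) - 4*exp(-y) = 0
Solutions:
 h(y) = C1 - 3*y*log(-y) + 3*y*(1 - 2*log(2)) + 4*exp(-y)


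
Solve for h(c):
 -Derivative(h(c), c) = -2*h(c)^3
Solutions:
 h(c) = -sqrt(2)*sqrt(-1/(C1 + 2*c))/2
 h(c) = sqrt(2)*sqrt(-1/(C1 + 2*c))/2


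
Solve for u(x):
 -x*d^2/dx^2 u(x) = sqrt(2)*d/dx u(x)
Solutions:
 u(x) = C1 + C2*x^(1 - sqrt(2))


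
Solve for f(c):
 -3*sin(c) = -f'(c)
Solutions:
 f(c) = C1 - 3*cos(c)


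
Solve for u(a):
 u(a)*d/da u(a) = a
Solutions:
 u(a) = -sqrt(C1 + a^2)
 u(a) = sqrt(C1 + a^2)


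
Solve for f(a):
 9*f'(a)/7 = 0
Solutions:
 f(a) = C1


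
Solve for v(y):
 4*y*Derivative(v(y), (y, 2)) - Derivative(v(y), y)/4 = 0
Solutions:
 v(y) = C1 + C2*y^(17/16)


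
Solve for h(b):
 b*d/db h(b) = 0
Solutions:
 h(b) = C1


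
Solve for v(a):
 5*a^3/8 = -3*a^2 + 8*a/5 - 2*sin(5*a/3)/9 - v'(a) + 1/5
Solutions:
 v(a) = C1 - 5*a^4/32 - a^3 + 4*a^2/5 + a/5 + 2*cos(5*a/3)/15


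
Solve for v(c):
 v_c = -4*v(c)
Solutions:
 v(c) = C1*exp(-4*c)


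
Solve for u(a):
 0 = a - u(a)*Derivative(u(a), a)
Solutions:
 u(a) = -sqrt(C1 + a^2)
 u(a) = sqrt(C1 + a^2)


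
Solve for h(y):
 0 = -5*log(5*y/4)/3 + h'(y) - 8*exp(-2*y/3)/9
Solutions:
 h(y) = C1 + 5*y*log(y)/3 + 5*y*(-2*log(2) - 1 + log(5))/3 - 4*exp(-2*y/3)/3


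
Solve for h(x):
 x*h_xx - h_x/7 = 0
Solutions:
 h(x) = C1 + C2*x^(8/7)


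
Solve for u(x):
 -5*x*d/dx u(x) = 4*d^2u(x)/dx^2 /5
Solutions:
 u(x) = C1 + C2*erf(5*sqrt(2)*x/4)


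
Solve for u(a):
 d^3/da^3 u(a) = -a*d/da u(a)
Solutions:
 u(a) = C1 + Integral(C2*airyai(-a) + C3*airybi(-a), a)


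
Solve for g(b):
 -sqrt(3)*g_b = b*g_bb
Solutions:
 g(b) = C1 + C2*b^(1 - sqrt(3))


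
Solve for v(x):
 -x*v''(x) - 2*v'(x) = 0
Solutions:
 v(x) = C1 + C2/x


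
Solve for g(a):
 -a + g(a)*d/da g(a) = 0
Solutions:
 g(a) = -sqrt(C1 + a^2)
 g(a) = sqrt(C1 + a^2)


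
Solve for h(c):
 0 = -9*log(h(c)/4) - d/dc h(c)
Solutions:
 -Integral(1/(-log(_y) + 2*log(2)), (_y, h(c)))/9 = C1 - c


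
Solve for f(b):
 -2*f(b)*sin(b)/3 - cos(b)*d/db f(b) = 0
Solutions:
 f(b) = C1*cos(b)^(2/3)


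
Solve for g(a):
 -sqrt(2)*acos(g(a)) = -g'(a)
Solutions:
 Integral(1/acos(_y), (_y, g(a))) = C1 + sqrt(2)*a


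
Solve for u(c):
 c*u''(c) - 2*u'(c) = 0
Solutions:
 u(c) = C1 + C2*c^3


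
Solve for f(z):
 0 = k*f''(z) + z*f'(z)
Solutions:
 f(z) = C1 + C2*sqrt(k)*erf(sqrt(2)*z*sqrt(1/k)/2)


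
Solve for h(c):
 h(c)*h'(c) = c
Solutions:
 h(c) = -sqrt(C1 + c^2)
 h(c) = sqrt(C1 + c^2)


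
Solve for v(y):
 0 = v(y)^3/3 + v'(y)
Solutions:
 v(y) = -sqrt(6)*sqrt(-1/(C1 - y))/2
 v(y) = sqrt(6)*sqrt(-1/(C1 - y))/2


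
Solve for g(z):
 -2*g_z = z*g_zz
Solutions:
 g(z) = C1 + C2/z


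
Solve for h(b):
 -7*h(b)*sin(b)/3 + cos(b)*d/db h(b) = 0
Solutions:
 h(b) = C1/cos(b)^(7/3)


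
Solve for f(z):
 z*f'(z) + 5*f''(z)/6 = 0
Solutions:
 f(z) = C1 + C2*erf(sqrt(15)*z/5)


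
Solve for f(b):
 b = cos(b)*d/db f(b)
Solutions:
 f(b) = C1 + Integral(b/cos(b), b)


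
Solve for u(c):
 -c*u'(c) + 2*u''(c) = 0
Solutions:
 u(c) = C1 + C2*erfi(c/2)


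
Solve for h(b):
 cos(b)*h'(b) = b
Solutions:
 h(b) = C1 + Integral(b/cos(b), b)


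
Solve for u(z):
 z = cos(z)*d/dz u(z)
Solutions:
 u(z) = C1 + Integral(z/cos(z), z)


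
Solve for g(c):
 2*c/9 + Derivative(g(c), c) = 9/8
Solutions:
 g(c) = C1 - c^2/9 + 9*c/8


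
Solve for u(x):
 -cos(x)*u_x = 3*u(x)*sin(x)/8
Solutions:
 u(x) = C1*cos(x)^(3/8)


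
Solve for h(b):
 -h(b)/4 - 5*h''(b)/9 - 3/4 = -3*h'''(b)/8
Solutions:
 h(b) = C1*exp(b*(-(243*sqrt(915441) + 241147)^(1/3) - 1600/(243*sqrt(915441) + 241147)^(1/3) + 80)/162)*sin(sqrt(3)*b*(-(243*sqrt(915441) + 241147)^(1/3) + 1600/(243*sqrt(915441) + 241147)^(1/3))/162) + C2*exp(b*(-(243*sqrt(915441) + 241147)^(1/3) - 1600/(243*sqrt(915441) + 241147)^(1/3) + 80)/162)*cos(sqrt(3)*b*(-(243*sqrt(915441) + 241147)^(1/3) + 1600/(243*sqrt(915441) + 241147)^(1/3))/162) + C3*exp(b*(1600/(243*sqrt(915441) + 241147)^(1/3) + 40 + (243*sqrt(915441) + 241147)^(1/3))/81) - 3


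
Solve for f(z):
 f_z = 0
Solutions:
 f(z) = C1


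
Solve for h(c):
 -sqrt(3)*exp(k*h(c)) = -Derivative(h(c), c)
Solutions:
 h(c) = Piecewise((log(-1/(C1*k + sqrt(3)*c*k))/k, Ne(k, 0)), (nan, True))
 h(c) = Piecewise((C1 + sqrt(3)*c, Eq(k, 0)), (nan, True))


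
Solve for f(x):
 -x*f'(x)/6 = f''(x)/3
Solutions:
 f(x) = C1 + C2*erf(x/2)


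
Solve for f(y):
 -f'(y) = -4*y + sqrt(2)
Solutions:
 f(y) = C1 + 2*y^2 - sqrt(2)*y


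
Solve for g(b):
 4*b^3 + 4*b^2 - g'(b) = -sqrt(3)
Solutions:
 g(b) = C1 + b^4 + 4*b^3/3 + sqrt(3)*b


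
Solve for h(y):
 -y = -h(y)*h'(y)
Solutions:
 h(y) = -sqrt(C1 + y^2)
 h(y) = sqrt(C1 + y^2)


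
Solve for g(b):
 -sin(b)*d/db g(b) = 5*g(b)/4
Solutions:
 g(b) = C1*(cos(b) + 1)^(5/8)/(cos(b) - 1)^(5/8)


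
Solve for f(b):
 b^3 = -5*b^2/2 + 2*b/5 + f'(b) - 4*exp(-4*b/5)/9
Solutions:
 f(b) = C1 + b^4/4 + 5*b^3/6 - b^2/5 - 5*exp(-4*b/5)/9


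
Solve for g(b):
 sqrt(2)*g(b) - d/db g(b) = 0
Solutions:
 g(b) = C1*exp(sqrt(2)*b)


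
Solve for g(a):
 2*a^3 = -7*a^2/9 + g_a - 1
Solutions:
 g(a) = C1 + a^4/2 + 7*a^3/27 + a


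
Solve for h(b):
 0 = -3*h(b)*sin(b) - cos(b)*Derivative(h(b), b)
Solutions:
 h(b) = C1*cos(b)^3


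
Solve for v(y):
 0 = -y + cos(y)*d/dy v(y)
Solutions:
 v(y) = C1 + Integral(y/cos(y), y)


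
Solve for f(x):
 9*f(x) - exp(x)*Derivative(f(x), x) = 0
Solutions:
 f(x) = C1*exp(-9*exp(-x))


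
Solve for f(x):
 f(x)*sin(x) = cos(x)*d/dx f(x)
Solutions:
 f(x) = C1/cos(x)


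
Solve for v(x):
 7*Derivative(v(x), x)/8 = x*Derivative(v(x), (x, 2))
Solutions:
 v(x) = C1 + C2*x^(15/8)


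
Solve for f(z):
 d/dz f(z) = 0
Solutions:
 f(z) = C1


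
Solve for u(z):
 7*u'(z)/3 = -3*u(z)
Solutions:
 u(z) = C1*exp(-9*z/7)


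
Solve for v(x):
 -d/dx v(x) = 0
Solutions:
 v(x) = C1


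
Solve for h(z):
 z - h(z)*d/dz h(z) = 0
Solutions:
 h(z) = -sqrt(C1 + z^2)
 h(z) = sqrt(C1 + z^2)


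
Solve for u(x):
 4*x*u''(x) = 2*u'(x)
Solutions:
 u(x) = C1 + C2*x^(3/2)


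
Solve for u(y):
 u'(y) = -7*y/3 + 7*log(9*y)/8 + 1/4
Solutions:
 u(y) = C1 - 7*y^2/6 + 7*y*log(y)/8 - 5*y/8 + 7*y*log(3)/4


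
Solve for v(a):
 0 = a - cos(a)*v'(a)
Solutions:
 v(a) = C1 + Integral(a/cos(a), a)


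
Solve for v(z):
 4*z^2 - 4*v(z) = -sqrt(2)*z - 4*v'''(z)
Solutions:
 v(z) = C3*exp(z) + z^2 + sqrt(2)*z/4 + (C1*sin(sqrt(3)*z/2) + C2*cos(sqrt(3)*z/2))*exp(-z/2)


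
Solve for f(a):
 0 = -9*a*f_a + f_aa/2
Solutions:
 f(a) = C1 + C2*erfi(3*a)


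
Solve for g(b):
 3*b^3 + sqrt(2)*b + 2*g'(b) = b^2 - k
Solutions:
 g(b) = C1 - 3*b^4/8 + b^3/6 - sqrt(2)*b^2/4 - b*k/2


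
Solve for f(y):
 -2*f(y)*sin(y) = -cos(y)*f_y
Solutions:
 f(y) = C1/cos(y)^2


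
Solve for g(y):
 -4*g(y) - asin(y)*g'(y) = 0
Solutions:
 g(y) = C1*exp(-4*Integral(1/asin(y), y))


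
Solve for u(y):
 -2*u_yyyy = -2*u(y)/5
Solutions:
 u(y) = C1*exp(-5^(3/4)*y/5) + C2*exp(5^(3/4)*y/5) + C3*sin(5^(3/4)*y/5) + C4*cos(5^(3/4)*y/5)


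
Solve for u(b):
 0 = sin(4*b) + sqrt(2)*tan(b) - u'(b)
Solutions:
 u(b) = C1 - sqrt(2)*log(cos(b)) - cos(4*b)/4


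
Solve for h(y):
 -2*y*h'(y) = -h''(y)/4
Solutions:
 h(y) = C1 + C2*erfi(2*y)


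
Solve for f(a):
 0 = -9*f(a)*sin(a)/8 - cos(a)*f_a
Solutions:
 f(a) = C1*cos(a)^(9/8)


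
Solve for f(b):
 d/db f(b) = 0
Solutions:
 f(b) = C1


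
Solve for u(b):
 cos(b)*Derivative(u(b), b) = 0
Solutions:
 u(b) = C1


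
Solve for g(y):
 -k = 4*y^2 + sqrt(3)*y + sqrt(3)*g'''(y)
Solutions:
 g(y) = C1 + C2*y + C3*y^2 - sqrt(3)*k*y^3/18 - sqrt(3)*y^5/45 - y^4/24


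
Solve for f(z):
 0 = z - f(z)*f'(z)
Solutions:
 f(z) = -sqrt(C1 + z^2)
 f(z) = sqrt(C1 + z^2)


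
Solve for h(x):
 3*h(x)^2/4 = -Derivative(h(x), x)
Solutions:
 h(x) = 4/(C1 + 3*x)


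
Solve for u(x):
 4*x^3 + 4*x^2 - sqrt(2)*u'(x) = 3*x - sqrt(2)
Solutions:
 u(x) = C1 + sqrt(2)*x^4/2 + 2*sqrt(2)*x^3/3 - 3*sqrt(2)*x^2/4 + x


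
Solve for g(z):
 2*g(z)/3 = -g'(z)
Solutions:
 g(z) = C1*exp(-2*z/3)


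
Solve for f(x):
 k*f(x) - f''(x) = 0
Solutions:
 f(x) = C1*exp(-sqrt(k)*x) + C2*exp(sqrt(k)*x)


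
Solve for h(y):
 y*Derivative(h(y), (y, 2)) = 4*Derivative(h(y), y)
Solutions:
 h(y) = C1 + C2*y^5


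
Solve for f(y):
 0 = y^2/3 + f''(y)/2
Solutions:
 f(y) = C1 + C2*y - y^4/18


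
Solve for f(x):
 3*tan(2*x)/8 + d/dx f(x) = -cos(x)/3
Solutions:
 f(x) = C1 + 3*log(cos(2*x))/16 - sin(x)/3


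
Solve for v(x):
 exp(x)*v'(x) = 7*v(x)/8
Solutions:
 v(x) = C1*exp(-7*exp(-x)/8)


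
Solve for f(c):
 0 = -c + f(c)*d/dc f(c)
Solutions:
 f(c) = -sqrt(C1 + c^2)
 f(c) = sqrt(C1 + c^2)


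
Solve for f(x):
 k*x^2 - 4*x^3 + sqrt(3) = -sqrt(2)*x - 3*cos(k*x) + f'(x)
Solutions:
 f(x) = C1 + k*x^3/3 - x^4 + sqrt(2)*x^2/2 + sqrt(3)*x + 3*sin(k*x)/k


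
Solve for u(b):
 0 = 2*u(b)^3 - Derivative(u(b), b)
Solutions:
 u(b) = -sqrt(2)*sqrt(-1/(C1 + 2*b))/2
 u(b) = sqrt(2)*sqrt(-1/(C1 + 2*b))/2


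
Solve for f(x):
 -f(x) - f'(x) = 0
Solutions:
 f(x) = C1*exp(-x)


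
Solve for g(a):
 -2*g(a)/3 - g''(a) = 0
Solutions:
 g(a) = C1*sin(sqrt(6)*a/3) + C2*cos(sqrt(6)*a/3)


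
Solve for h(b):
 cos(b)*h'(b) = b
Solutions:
 h(b) = C1 + Integral(b/cos(b), b)


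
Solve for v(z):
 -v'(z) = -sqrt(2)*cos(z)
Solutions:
 v(z) = C1 + sqrt(2)*sin(z)


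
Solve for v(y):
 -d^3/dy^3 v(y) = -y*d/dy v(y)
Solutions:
 v(y) = C1 + Integral(C2*airyai(y) + C3*airybi(y), y)


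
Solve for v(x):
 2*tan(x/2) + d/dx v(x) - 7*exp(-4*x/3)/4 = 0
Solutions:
 v(x) = C1 - 2*log(tan(x/2)^2 + 1) - 21*exp(-4*x/3)/16


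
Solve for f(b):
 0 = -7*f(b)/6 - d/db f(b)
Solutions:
 f(b) = C1*exp(-7*b/6)


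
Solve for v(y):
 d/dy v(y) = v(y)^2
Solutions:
 v(y) = -1/(C1 + y)


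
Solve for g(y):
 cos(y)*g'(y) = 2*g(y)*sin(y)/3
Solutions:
 g(y) = C1/cos(y)^(2/3)


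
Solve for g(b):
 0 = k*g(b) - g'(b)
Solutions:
 g(b) = C1*exp(b*k)


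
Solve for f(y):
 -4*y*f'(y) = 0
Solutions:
 f(y) = C1


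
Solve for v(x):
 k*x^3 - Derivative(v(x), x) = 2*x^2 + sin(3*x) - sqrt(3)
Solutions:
 v(x) = C1 + k*x^4/4 - 2*x^3/3 + sqrt(3)*x + cos(3*x)/3


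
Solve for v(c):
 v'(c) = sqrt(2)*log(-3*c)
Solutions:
 v(c) = C1 + sqrt(2)*c*log(-c) + sqrt(2)*c*(-1 + log(3))


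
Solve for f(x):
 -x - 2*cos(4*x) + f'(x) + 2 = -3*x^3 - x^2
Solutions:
 f(x) = C1 - 3*x^4/4 - x^3/3 + x^2/2 - 2*x + sin(4*x)/2


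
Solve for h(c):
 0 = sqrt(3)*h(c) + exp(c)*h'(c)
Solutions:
 h(c) = C1*exp(sqrt(3)*exp(-c))


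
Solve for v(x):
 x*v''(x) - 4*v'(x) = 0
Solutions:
 v(x) = C1 + C2*x^5


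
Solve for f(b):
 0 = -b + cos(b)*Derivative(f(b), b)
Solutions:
 f(b) = C1 + Integral(b/cos(b), b)


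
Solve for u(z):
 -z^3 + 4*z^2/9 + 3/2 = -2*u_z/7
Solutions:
 u(z) = C1 + 7*z^4/8 - 14*z^3/27 - 21*z/4


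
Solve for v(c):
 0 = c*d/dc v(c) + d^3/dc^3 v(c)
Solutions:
 v(c) = C1 + Integral(C2*airyai(-c) + C3*airybi(-c), c)


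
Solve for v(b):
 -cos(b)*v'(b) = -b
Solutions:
 v(b) = C1 + Integral(b/cos(b), b)


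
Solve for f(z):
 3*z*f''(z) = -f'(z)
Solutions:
 f(z) = C1 + C2*z^(2/3)


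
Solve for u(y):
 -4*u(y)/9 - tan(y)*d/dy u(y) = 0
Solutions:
 u(y) = C1/sin(y)^(4/9)


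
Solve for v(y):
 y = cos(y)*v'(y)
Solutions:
 v(y) = C1 + Integral(y/cos(y), y)


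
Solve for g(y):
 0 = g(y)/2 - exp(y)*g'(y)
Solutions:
 g(y) = C1*exp(-exp(-y)/2)


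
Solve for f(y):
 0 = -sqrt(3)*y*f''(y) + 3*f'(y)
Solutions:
 f(y) = C1 + C2*y^(1 + sqrt(3))


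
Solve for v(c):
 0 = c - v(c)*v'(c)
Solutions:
 v(c) = -sqrt(C1 + c^2)
 v(c) = sqrt(C1 + c^2)


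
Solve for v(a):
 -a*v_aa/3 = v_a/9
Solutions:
 v(a) = C1 + C2*a^(2/3)


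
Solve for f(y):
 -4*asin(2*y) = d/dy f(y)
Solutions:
 f(y) = C1 - 4*y*asin(2*y) - 2*sqrt(1 - 4*y^2)


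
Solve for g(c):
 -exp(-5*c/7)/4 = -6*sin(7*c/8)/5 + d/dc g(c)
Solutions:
 g(c) = C1 - 48*cos(7*c/8)/35 + 7*exp(-5*c/7)/20


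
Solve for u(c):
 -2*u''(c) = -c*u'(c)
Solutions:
 u(c) = C1 + C2*erfi(c/2)
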